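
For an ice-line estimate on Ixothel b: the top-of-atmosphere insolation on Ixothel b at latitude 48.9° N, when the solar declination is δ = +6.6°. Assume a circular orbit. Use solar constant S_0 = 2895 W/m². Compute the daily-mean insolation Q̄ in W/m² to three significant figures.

cos h₀ = −tan(+48.9°) tan(+6.600°) = -0.1326, h₀ = 1.7038 rad.
Bracket: h₀ sin ϕ sin δ + cos ϕ cos δ sin h₀ = 1.7038×0.75356×0.11494 + 0.65738×0.99337×0.99117 = 0.147573 + 0.647255 = 0.794828.
Q̄ = (S_0/π) × [bracket] = (2895/π) × 0.794828 = 732.4 W/m².

Q̄ ≈ 732 W/m²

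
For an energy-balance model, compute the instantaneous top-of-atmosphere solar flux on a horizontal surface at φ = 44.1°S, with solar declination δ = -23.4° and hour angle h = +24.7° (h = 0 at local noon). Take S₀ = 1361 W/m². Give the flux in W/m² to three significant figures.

cos θ_z = sin φ sin δ + cos φ cos δ cos h = 0.276380 + 0.598765 = 0.875145.
Flux = S₀ · cos θ_z = 1361 × 0.875145 = 1191 W/m².

1.19e+03 W/m²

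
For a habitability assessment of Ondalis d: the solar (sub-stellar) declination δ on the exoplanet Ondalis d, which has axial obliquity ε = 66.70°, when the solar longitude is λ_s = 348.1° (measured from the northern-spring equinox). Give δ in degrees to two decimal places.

sin δ = sin ε · sin λ_s = sin 66.70° × sin 348.1° = -0.189387.
δ = arcsin(-0.189387) = -10.92°.

δ = -10.92°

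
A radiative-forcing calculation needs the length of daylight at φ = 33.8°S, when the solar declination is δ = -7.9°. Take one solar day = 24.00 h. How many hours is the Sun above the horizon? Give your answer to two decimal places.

cos H₀ = −tan φ · tan δ = −tan(-33.8°) × tan(-7.900°) = -0.0929, so H₀ = 1.6638 rad = 95.33°.
Daylight = 2H₀/(2π) × 24.00 h = (1.6638/π) × 24.00 = 12.71 h.

12.71 h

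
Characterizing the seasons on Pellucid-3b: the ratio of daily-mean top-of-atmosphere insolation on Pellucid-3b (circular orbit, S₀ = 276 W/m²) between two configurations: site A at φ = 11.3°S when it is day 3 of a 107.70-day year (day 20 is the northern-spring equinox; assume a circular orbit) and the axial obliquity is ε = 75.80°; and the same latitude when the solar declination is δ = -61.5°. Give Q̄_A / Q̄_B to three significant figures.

Q̄_A / Q̄_B ≈ 1.10

— Configuration A (φ=-11.3°):
Solar longitude: λ_s = 360° × (3 − 20)/107.70 = -56.825°, i.e. -56.825° + 360° = 303.175°.
sin δ = sin 75.80° × sin 303.175° = -0.81142, so δ = -54.235°.
cos H₀ = −tan(-11.3°) tan(-54.235°) = -0.2774, H₀ = 1.8519 rad.
Bracket: H₀ sin φ sin δ + cos φ cos δ sin H₀ = 1.8519×-0.19595×-0.81142 + 0.98061×0.58446×0.96075 = 0.294448 + 0.550632 = 0.845080.
Q̄ = (S₀/π) × [bracket] = (276/π) × 0.845080 = 74.243 W/m².
— Configuration B (φ=-11.3°):
cos H₀ = −tan(-11.3°) tan(-61.500°) = -0.3680, H₀ = 1.9477 rad.
Bracket: H₀ sin φ sin δ + cos φ cos δ sin H₀ = 1.9477×-0.19595×-0.87882 + 0.98061×0.47716×0.92982 = 0.335403 + 0.435070 = 0.770473.
Q̄ = (S₀/π) × [bracket] = (276/π) × 0.770473 = 67.689 W/m².
Ratio Q̄_A / Q̄_B = 74.243 / 67.689 = 1.097.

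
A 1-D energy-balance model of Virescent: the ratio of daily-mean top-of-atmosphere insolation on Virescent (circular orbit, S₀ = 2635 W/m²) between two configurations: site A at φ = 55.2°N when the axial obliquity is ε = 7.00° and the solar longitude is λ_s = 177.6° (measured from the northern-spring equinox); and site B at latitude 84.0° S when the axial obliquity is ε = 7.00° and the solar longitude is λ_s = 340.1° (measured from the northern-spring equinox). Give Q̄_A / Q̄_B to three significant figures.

Q̄_A / Q̄_B ≈ 3.25

— Configuration A (φ=+55.2°):
Solar declination: sin δ = sin ε · sin λ_s = sin 7.00° × sin 177.6° = 0.00510, so δ = +0.292°.
cos H₀ = −tan(+55.2°) tan(+0.292°) = -0.0073, H₀ = 1.5781 rad.
Bracket: H₀ sin φ sin δ + cos φ cos δ sin H₀ = 1.5781×0.82115×0.00510 + 0.57071×0.99999×0.99997 = 0.006609 + 0.570687 = 0.577296.
Q̄ = (S₀/π) × [bracket] = (2635/π) × 0.577296 = 484.21 W/m².
— Configuration B (φ=-84.0°):
Solar declination: sin δ = sin ε · sin λ_s = sin 7.00° × sin 340.1° = -0.04148, so δ = -2.377°.
cos H₀ = −tan(-84.0°) tan(-2.377°) = -0.3950, H₀ = 1.9769 rad.
Bracket: H₀ sin φ sin δ + cos φ cos δ sin H₀ = 1.9769×-0.99452×-0.04148 + 0.10453×0.99914×0.91868 = 0.081552 + 0.095947 = 0.177499.
Q̄ = (S₀/π) × [bracket] = (2635/π) × 0.177499 = 148.88 W/m².
Ratio Q̄_A / Q̄_B = 484.21 / 148.88 = 3.252.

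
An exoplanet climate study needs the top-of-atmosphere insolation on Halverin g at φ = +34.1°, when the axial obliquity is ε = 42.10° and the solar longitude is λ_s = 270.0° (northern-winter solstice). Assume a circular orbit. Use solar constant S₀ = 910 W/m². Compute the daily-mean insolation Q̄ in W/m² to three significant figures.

Solar declination: sin δ = sin ε · sin λ_s = sin 42.10° × sin 270.0° = -0.67043, so δ = -42.100°.
cos H₀ = −tan(+34.1°) tan(-42.100°) = 0.6118, H₀ = 0.9125 rad.
Bracket: H₀ sin φ sin δ + cos φ cos δ sin H₀ = 0.9125×0.56064×-0.67043 + 0.82806×0.74198×0.79104 = -0.342981 + 0.486018 = 0.143037.
Q̄ = (S₀/π) × [bracket] = (910/π) × 0.143037 = 41.43 W/m².

Q̄ ≈ 41.4 W/m²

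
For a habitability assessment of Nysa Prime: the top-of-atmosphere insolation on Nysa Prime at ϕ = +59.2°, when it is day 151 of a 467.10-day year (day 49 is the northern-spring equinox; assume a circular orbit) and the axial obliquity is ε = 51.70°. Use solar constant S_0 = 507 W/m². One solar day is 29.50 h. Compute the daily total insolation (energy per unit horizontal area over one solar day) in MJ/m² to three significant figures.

Solar longitude: L_s = 360° × (151 − 49)/467.10 = 78.613°.
sin δ = sin 51.70° × sin 78.613° = 0.76933, so δ = +50.294°.
cos h₀ = −tan(+59.2°) tan(+50.294°) = -2.0201 ≤ −1 ⇒ polar day, h₀ = π.
Bracket: h₀ sin ϕ sin δ + cos ϕ cos δ sin h₀ = 3.1416×0.85896×0.76933 + 0.51204×0.63885×0.00000 = 2.076044 + 0.000000 = 2.076044.
Q̄ = (S_0/π) × [bracket] = (507/π) × 2.076044 = 335.04 W/m².
Daily total = Q̄ × 29.50 h × 3600 s/h = 335.04 × 29.50 × 3600 / 10⁶ = 35.58 MJ/m².

35.6 MJ/m²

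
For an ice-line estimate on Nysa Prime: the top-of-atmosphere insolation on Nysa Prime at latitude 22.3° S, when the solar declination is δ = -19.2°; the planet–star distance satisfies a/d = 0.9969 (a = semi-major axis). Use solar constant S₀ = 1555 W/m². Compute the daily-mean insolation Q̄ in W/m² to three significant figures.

cos H₀ = −tan(-22.3°) tan(-19.200°) = -0.1428, H₀ = 1.7141 rad.
Bracket: H₀ sin φ sin δ + cos φ cos δ sin H₀ = 1.7141×-0.37946×-0.32887 + 0.92521×0.94438×0.98975 = 0.213908 + 0.864794 = 1.078702.
Inverse-square distance factor (a/d)² = 0.9969² = 0.993810.
Q̄ = (S₀/π) × 0.993810 × [bracket] = (1555/π) × 0.993810 × 1.078702 = 530.6 W/m².

Q̄ ≈ 531 W/m²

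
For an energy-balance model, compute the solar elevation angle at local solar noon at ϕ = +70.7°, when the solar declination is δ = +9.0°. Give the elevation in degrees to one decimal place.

28.3°

At local noon the hour angle is zero, so the zenith angle equals |ϕ − δ| = |+70.7° − (+9.000°)| = 61.700°.
Elevation = 90° − 61.700° = 28.3°.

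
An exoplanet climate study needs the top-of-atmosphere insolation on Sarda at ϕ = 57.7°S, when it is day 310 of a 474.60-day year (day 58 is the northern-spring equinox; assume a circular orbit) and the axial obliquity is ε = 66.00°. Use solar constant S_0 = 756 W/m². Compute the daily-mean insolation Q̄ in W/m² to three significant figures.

Q̄ ≈ 188 W/m²

Solar longitude: L_s = 360° × (310 − 58)/474.60 = 191.150°.
sin δ = sin 66.00° × sin 191.150° = -0.17667, so δ = -10.176°.
cos h₀ = −tan(-57.7°) tan(-10.176°) = -0.2839, h₀ = 1.8587 rad.
Bracket: h₀ sin ϕ sin δ + cos ϕ cos δ sin h₀ = 1.8587×-0.84526×-0.17667 + 0.53435×0.98427×0.95885 = 0.277564 + 0.504302 = 0.781866.
Q̄ = (S_0/π) × [bracket] = (756/π) × 0.781866 = 188.2 W/m².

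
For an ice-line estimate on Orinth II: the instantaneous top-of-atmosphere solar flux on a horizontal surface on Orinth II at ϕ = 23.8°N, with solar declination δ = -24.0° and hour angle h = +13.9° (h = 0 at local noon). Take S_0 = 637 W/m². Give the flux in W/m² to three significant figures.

cos θ_z = sin ϕ sin δ + cos ϕ cos δ cos h = -0.164137 + 0.811380 = 0.647243.
Flux = S_0 · cos θ_z = 637 × 0.647243 = 412.3 W/m².

412 W/m²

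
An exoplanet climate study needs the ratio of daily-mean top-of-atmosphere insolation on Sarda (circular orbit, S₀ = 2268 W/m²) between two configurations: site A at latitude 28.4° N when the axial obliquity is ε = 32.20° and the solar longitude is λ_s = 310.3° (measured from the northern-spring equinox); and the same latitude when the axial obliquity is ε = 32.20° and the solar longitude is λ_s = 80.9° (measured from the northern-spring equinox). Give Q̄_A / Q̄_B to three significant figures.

— Configuration A (φ=+28.4°):
Solar declination: sin δ = sin ε · sin λ_s = sin 32.20° × sin 310.3° = -0.40641, so δ = -23.979°.
cos H₀ = −tan(+28.4°) tan(-23.979°) = 0.2405, H₀ = 1.3279 rad.
Bracket: H₀ sin φ sin δ + cos φ cos δ sin H₀ = 1.3279×0.47562×-0.40641 + 0.87965×0.91369×0.97065 = -0.256679 + 0.780138 = 0.523459.
Q̄ = (S₀/π) × [bracket] = (2268/π) × 0.523459 = 377.90 W/m².
— Configuration B (φ=+28.4°):
Solar declination: sin δ = sin ε · sin λ_s = sin 32.20° × sin 80.9° = 0.52617, so δ = +31.747°.
cos H₀ = −tan(+28.4°) tan(+31.747°) = -0.3346, H₀ = 1.9119 rad.
Bracket: H₀ sin φ sin δ + cos φ cos δ sin H₀ = 1.9119×0.47562×0.52617 + 0.87965×0.85038×0.94238 = 0.478466 + 0.704935 = 1.183401.
Q̄ = (S₀/π) × [bracket] = (2268/π) × 1.183401 = 854.33 W/m².
Ratio Q̄_A / Q̄_B = 377.90 / 854.33 = 0.4423.

Q̄_A / Q̄_B ≈ 0.442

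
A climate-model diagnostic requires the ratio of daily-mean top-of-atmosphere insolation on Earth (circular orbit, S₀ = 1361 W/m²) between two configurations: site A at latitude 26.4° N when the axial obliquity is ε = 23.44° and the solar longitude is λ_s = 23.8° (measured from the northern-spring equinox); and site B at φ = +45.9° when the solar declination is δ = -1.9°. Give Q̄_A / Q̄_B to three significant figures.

— Configuration A (φ=+26.4°):
Solar declination: sin δ = sin ε · sin λ_s = sin 23.44° × sin 23.8° = 0.16053, so δ = +9.237°.
cos H₀ = −tan(+26.4°) tan(+9.237°) = -0.0807, H₀ = 1.6516 rad.
Bracket: H₀ sin φ sin δ + cos φ cos δ sin H₀ = 1.6516×0.44464×0.16053 + 0.89571×0.98703×0.99674 = 0.117888 + 0.881210 = 0.999098.
Q̄ = (S₀/π) × [bracket] = (1361/π) × 0.999098 = 432.83 W/m².
— Configuration B (φ=+45.9°):
cos H₀ = −tan(+45.9°) tan(-1.900°) = 0.0342, H₀ = 1.5366 rad.
Bracket: H₀ sin φ sin δ + cos φ cos δ sin H₀ = 1.5366×0.71813×-0.03316 + 0.69591×0.99945×0.99941 = -0.036591 + 0.695117 = 0.658526.
Q̄ = (S₀/π) × [bracket] = (1361/π) × 0.658526 = 285.29 W/m².
Ratio Q̄_A / Q̄_B = 432.83 / 285.29 = 1.517.

Q̄_A / Q̄_B ≈ 1.52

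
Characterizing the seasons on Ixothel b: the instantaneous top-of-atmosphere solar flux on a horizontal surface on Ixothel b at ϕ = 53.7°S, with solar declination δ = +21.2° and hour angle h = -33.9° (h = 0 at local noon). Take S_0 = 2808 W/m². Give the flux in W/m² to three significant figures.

468 W/m²

cos θ_z = sin ϕ sin δ + cos ϕ cos δ cos h = -0.291443 + 0.458124 = 0.166681.
Flux = S_0 · cos θ_z = 2808 × 0.166681 = 468.0 W/m².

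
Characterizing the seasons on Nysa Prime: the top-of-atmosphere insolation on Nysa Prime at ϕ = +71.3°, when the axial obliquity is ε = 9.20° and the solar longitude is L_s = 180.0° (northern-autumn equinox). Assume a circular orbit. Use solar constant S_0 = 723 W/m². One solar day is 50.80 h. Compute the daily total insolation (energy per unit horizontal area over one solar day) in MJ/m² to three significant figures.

Solar declination: sin δ = sin ε · sin L_s = sin 9.20° × sin 180.0° = 0.00000, so δ = +0.000°.
cos h₀ = −tan(+71.3°) tan(+0.000°) = -0.0000, h₀ = 1.5708 rad.
Bracket: h₀ sin ϕ sin δ + cos ϕ cos δ sin h₀ = 1.5708×0.94721×0.00000 + 0.32061×1.00000×1.00000 = 0.000000 + 0.320610 = 0.320610.
Q̄ = (S_0/π) × [bracket] = (723/π) × 0.320610 = 73.785 W/m².
Daily total = Q̄ × 50.80 h × 3600 s/h = 73.785 × 50.80 × 3600 / 10⁶ = 13.49 MJ/m².

13.5 MJ/m²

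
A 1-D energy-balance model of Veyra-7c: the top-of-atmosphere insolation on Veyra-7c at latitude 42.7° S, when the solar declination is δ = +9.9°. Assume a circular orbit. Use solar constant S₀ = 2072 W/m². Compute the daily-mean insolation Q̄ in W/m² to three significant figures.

Q̄ ≈ 363 W/m²

cos H₀ = −tan(-42.7°) tan(+9.900°) = 0.1610, H₀ = 1.4090 rad.
Bracket: H₀ sin φ sin δ + cos φ cos δ sin H₀ = 1.4090×-0.67816×0.17193 + 0.73491×0.98511×0.98695 = -0.164284 + 0.714519 = 0.550235.
Q̄ = (S₀/π) × [bracket] = (2072/π) × 0.550235 = 362.9 W/m².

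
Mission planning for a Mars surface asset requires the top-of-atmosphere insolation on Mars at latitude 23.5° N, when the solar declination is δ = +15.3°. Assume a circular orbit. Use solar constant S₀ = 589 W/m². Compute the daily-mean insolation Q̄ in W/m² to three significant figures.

cos H₀ = −tan(+23.5°) tan(+15.300°) = -0.1190, H₀ = 1.6900 rad.
Bracket: H₀ sin φ sin δ + cos φ cos δ sin H₀ = 1.6900×0.39875×0.26387 + 0.91706×0.96456×0.99290 = 0.177819 + 0.878279 = 1.056098.
Q̄ = (S₀/π) × [bracket] = (589/π) × 1.056098 = 198.0 W/m².

Q̄ ≈ 198 W/m²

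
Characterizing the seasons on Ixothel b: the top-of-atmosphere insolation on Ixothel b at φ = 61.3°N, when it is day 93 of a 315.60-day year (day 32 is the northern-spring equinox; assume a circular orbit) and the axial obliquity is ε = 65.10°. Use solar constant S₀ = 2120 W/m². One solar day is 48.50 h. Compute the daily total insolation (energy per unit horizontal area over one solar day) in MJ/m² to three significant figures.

Solar longitude: λ_s = 360° × (93 − 32)/315.60 = 69.582°.
sin δ = sin 65.10° × sin 69.582° = 0.85006, so δ = +58.218°.
cos H₀ = −tan(+61.3°) tan(+58.218°) = -2.9479 ≤ −1 ⇒ polar day, H₀ = π.
Bracket: H₀ sin φ sin δ + cos φ cos δ sin H₀ = 3.1416×0.87715×0.85006 + 0.48022×0.52669×0.00000 = 2.342472 + 0.000000 = 2.342472.
Q̄ = (S₀/π) × [bracket] = (2120/π) × 2.342472 = 1580.7 W/m².
Daily total = Q̄ × 48.50 h × 3600 s/h = 1580.7 × 48.50 × 3600 / 10⁶ = 276.0 MJ/m².

276 MJ/m²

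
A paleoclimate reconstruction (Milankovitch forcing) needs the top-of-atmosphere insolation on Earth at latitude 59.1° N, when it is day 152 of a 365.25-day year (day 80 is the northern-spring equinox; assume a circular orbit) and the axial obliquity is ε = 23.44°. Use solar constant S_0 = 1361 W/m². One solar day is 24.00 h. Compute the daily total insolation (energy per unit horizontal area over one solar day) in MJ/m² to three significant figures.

41.1 MJ/m²

Solar longitude: L_s = 360° × (152 − 80)/365.25 = 70.965°.
sin δ = sin 23.44° × sin 70.965° = 0.37604, so δ = +22.088°.
cos h₀ = −tan(+59.1°) tan(+22.088°) = -0.6781, h₀ = 2.3159 rad.
Bracket: h₀ sin ϕ sin δ + cos ϕ cos δ sin h₀ = 2.3159×0.85806×0.37604 + 0.51354×0.92660×0.73499 = 0.747260 + 0.349742 = 1.097002.
Q̄ = (S_0/π) × [bracket] = (1361/π) × 1.097002 = 475.24 W/m².
Daily total = Q̄ × 24.00 h × 3600 s/h = 475.24 × 24.00 × 3600 / 10⁶ = 41.06 MJ/m².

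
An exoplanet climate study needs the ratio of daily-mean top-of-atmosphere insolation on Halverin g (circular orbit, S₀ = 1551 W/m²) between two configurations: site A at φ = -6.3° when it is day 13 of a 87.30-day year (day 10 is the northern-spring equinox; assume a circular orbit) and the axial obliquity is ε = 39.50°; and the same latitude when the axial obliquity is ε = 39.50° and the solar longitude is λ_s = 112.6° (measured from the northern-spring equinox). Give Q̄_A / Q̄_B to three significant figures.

— Configuration A (φ=-6.3°):
Solar longitude: λ_s = 360° × (13 − 10)/87.30 = 12.371°.
sin δ = sin 39.50° × sin 12.371° = 0.13628, so δ = +7.832°.
cos H₀ = −tan(-6.3°) tan(+7.832°) = 0.0152, H₀ = 1.5556 rad.
Bracket: H₀ sin φ sin δ + cos φ cos δ sin H₀ = 1.5556×-0.10973×0.13628 + 0.99396×0.99067×0.99988 = -0.023262 + 0.984568 = 0.961306.
Q̄ = (S₀/π) × [bracket] = (1551/π) × 0.961306 = 474.60 W/m².
— Configuration B (φ=-6.3°):
Solar declination: sin δ = sin ε · sin λ_s = sin 39.50° × sin 112.6° = 0.58723, so δ = +35.961°.
cos H₀ = −tan(-6.3°) tan(+35.961°) = 0.0801, H₀ = 1.4906 rad.
Bracket: H₀ sin φ sin δ + cos φ cos δ sin H₀ = 1.4906×-0.10973×0.58723 + 0.99396×0.80942×0.99679 = -0.096049 + 0.801949 = 0.705900.
Q̄ = (S₀/π) × [bracket] = (1551/π) × 0.705900 = 348.50 W/m².
Ratio Q̄_A / Q̄_B = 474.60 / 348.50 = 1.362.

Q̄_A / Q̄_B ≈ 1.36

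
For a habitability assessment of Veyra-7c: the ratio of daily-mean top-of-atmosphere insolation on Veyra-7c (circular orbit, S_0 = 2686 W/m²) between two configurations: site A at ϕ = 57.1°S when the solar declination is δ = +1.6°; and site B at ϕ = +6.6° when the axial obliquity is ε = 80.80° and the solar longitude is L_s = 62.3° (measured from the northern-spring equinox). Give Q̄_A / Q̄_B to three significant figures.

— Configuration A (ϕ=-57.1°):
cos h₀ = −tan(-57.1°) tan(+1.600°) = 0.0432, h₀ = 1.5276 rad.
Bracket: h₀ sin ϕ sin δ + cos ϕ cos δ sin h₀ = 1.5276×-0.83962×0.02792 + 0.54317×0.99961×0.99907 = -0.035810 + 0.542453 = 0.506643.
Q̄ = (S_0/π) × [bracket] = (2686/π) × 0.506643 = 433.17 W/m².
— Configuration B (ϕ=+6.6°):
Solar declination: sin δ = sin ε · sin L_s = sin 80.80° × sin 62.3° = 0.87400, so δ = +60.927°.
cos h₀ = −tan(+6.6°) tan(+60.927°) = -0.2081, h₀ = 1.7804 rad.
Bracket: h₀ sin ϕ sin δ + cos ϕ cos δ sin h₀ = 1.7804×0.11494×0.87400 + 0.99337×0.48592×0.97810 = 0.178855 + 0.472127 = 0.650982.
Q̄ = (S_0/π) × [bracket] = (2686/π) × 0.650982 = 556.58 W/m².
Ratio Q̄_A / Q̄_B = 433.17 / 556.58 = 0.7783.

Q̄_A / Q̄_B ≈ 0.778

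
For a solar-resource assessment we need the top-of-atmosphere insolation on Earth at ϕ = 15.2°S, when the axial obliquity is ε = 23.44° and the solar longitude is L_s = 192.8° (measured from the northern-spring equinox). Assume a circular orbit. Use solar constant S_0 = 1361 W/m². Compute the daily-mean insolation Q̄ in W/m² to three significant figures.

Solar declination: sin δ = sin ε · sin L_s = sin 23.44° × sin 192.8° = -0.08813, so δ = -5.056°.
cos h₀ = −tan(-15.2°) tan(-5.056°) = -0.0240, h₀ = 1.5948 rad.
Bracket: h₀ sin ϕ sin δ + cos ϕ cos δ sin h₀ = 1.5948×-0.26219×-0.08813 + 0.96502×0.99611×0.99971 = 0.036851 + 0.960987 = 0.997838.
Q̄ = (S_0/π) × [bracket] = (1361/π) × 0.997838 = 432.3 W/m².

Q̄ ≈ 432 W/m²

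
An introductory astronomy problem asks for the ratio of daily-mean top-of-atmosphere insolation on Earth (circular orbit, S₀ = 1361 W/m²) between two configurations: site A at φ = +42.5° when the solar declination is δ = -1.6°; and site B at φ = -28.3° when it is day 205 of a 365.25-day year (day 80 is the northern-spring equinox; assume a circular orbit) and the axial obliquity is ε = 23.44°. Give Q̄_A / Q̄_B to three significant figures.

— Configuration A (φ=+42.5°):
cos H₀ = −tan(+42.5°) tan(-1.600°) = 0.0256, H₀ = 1.5452 rad.
Bracket: H₀ sin φ sin δ + cos φ cos δ sin H₀ = 1.5452×0.67559×-0.02792 + 0.73728×0.99961×0.99967 = -0.029146 + 0.736749 = 0.707603.
Q̄ = (S₀/π) × [bracket] = (1361/π) × 0.707603 = 306.55 W/m².
— Configuration B (φ=-28.3°):
Solar longitude: λ_s = 360° × (205 − 80)/365.25 = 123.203°.
sin δ = sin 23.44° × sin 123.203° = 0.33284, so δ = +19.441°.
cos H₀ = −tan(-28.3°) tan(+19.441°) = 0.1901, H₀ = 1.3796 rad.
Bracket: H₀ sin φ sin δ + cos φ cos δ sin H₀ = 1.3796×-0.47409×0.33284 + 0.88048×0.94298×0.98177 = -0.217696 + 0.815139 = 0.597443.
Q̄ = (S₀/π) × [bracket] = (1361/π) × 0.597443 = 258.82 W/m².
Ratio Q̄_A / Q̄_B = 306.55 / 258.82 = 1.184.

Q̄_A / Q̄_B ≈ 1.18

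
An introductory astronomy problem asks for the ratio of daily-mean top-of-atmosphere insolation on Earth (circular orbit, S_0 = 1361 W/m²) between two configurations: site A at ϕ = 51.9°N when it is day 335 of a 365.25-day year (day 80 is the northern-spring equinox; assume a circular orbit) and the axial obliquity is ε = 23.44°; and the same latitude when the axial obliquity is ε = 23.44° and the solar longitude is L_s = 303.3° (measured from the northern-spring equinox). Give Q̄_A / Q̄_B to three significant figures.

Q̄_A / Q̄_B ≈ 0.799

— Configuration A (ϕ=+51.9°):
Solar longitude: L_s = 360° × (335 − 80)/365.25 = 251.335°.
sin δ = sin 23.44° × sin 251.335° = -0.37687, so δ = -22.140°.
cos h₀ = −tan(+51.9°) tan(-22.140°) = 0.5189, h₀ = 1.0252 rad.
Bracket: h₀ sin ϕ sin δ + cos ϕ cos δ sin h₀ = 1.0252×0.78694×-0.37687 + 0.61704×0.92627×0.85484 = -0.304048 + 0.488580 = 0.184532.
Q̄ = (S_0/π) × [bracket] = (1361/π) × 0.184532 = 79.943 W/m².
— Configuration B (ϕ=+51.9°):
Solar declination: sin δ = sin ε · sin L_s = sin 23.44° × sin 303.3° = -0.33247, so δ = -19.419°.
cos h₀ = −tan(+51.9°) tan(-19.419°) = 0.4496, h₀ = 1.1045 rad.
Bracket: h₀ sin ϕ sin δ + cos ϕ cos δ sin h₀ = 1.1045×0.78694×-0.33247 + 0.61704×0.94311×0.89323 = -0.288975 + 0.519803 = 0.230828.
Q̄ = (S_0/π) × [bracket] = (1361/π) × 0.230828 = 99.999 W/m².
Ratio Q̄_A / Q̄_B = 79.943 / 99.999 = 0.7994.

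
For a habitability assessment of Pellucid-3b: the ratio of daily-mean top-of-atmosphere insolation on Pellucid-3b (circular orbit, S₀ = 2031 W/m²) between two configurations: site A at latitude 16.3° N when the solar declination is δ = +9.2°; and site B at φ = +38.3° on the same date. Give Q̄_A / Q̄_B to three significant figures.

— Configuration A (φ=+16.3°):
cos H₀ = −tan(+16.3°) tan(+9.200°) = -0.0474, H₀ = 1.6182 rad.
Bracket: H₀ sin φ sin δ + cos φ cos δ sin H₀ = 1.6182×0.28067×0.15988 + 0.95981×0.98714×0.99888 = 0.072614 + 0.946406 = 1.019020.
Q̄ = (S₀/π) × [bracket] = (2031/π) × 1.019020 = 658.78 W/m².
— Configuration B (φ=+38.3°):
cos H₀ = −tan(+38.3°) tan(+9.200°) = -0.1279, H₀ = 1.6991 rad.
Bracket: H₀ sin φ sin δ + cos φ cos δ sin H₀ = 1.6991×0.61978×0.15988 + 0.78478×0.98714×0.99179 = 0.168365 + 0.768328 = 0.936693.
Q̄ = (S₀/π) × [bracket] = (2031/π) × 0.936693 = 605.56 W/m².
Ratio Q̄_A / Q̄_B = 658.78 / 605.56 = 1.088.

Q̄_A / Q̄_B ≈ 1.09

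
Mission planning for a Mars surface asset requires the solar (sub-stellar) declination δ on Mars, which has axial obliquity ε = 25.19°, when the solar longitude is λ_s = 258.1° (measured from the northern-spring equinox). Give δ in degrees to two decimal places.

δ = -24.61°

sin δ = sin ε · sin λ_s = sin 25.19° × sin 258.1° = -0.416474.
δ = arcsin(-0.416474) = -24.61°.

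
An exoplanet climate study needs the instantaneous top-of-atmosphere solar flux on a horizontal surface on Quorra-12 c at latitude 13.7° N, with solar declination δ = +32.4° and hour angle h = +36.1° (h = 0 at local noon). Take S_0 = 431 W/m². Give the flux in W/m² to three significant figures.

cos θ_z = sin ϕ sin δ + cos ϕ cos δ cos h = 0.126904 + 0.662799 = 0.789703.
Flux = S_0 · cos θ_z = 431 × 0.789703 = 340.4 W/m².

340 W/m²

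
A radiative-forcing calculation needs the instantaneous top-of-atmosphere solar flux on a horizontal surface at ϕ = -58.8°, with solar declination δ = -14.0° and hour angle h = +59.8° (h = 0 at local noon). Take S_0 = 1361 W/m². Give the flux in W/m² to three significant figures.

cos θ_z = sin ϕ sin δ + cos ϕ cos δ cos h = 0.206931 + 0.252838 = 0.459769.
Flux = S_0 · cos θ_z = 1361 × 0.459769 = 625.7 W/m².

626 W/m²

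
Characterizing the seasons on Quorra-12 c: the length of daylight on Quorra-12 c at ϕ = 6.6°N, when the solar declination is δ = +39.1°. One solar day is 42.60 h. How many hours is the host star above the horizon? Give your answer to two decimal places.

22.58 h

cos h₀ = −tan ϕ · tan δ = −tan(+6.6°) × tan(+39.100°) = -0.0940, so h₀ = 1.6650 rad = 95.40°.
Daylight = 2h₀/(2π) × 42.60 h = (1.6650/π) × 42.60 = 22.58 h.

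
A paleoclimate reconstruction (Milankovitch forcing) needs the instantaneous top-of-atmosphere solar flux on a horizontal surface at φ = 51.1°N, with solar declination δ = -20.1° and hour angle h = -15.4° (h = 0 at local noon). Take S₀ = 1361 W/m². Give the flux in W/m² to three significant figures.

410 W/m²

cos θ_z = sin φ sin δ + cos φ cos δ cos h = -0.267451 + 0.568543 = 0.301092.
Flux = S₀ · cos θ_z = 1361 × 0.301092 = 409.8 W/m².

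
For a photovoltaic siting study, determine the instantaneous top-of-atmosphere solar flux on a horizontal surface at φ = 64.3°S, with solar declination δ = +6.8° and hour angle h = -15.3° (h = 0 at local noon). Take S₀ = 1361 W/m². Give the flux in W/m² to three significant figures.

420 W/m²

cos θ_z = sin φ sin δ + cos φ cos δ cos h = -0.106691 + 0.415347 = 0.308656.
Flux = S₀ · cos θ_z = 1361 × 0.308656 = 420.1 W/m².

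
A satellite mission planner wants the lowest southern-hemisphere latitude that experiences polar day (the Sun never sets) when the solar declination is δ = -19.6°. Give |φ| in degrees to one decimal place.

Polar day requires cos H₀ = −tan φ tan δ ≤ −1, i.e. tan φ tan δ ≥ 1.
The boundary is |tan φ| · |tan δ| = 1, so |φ| = 90° − |δ| = 90° − 19.6° = 70.4° in the southern hemisphere.

|φ| = 70.4°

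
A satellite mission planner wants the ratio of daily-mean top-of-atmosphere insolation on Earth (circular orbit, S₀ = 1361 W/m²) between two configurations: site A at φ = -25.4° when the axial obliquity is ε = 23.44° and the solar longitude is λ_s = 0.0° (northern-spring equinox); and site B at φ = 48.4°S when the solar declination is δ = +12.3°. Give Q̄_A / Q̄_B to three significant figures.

Q̄_A / Q̄_B ≈ 2.16

— Configuration A (φ=-25.4°):
Solar declination: sin δ = sin ε · sin λ_s = sin 23.44° × sin 0.0° = 0.00000, so δ = +0.000°.
cos H₀ = −tan(-25.4°) tan(+0.000°) = 0.0000, H₀ = 1.5708 rad.
Bracket: H₀ sin φ sin δ + cos φ cos δ sin H₀ = 1.5708×-0.42894×0.00000 + 0.90334×1.00000×1.00000 = -0.000000 + 0.903340 = 0.903340.
Q̄ = (S₀/π) × [bracket] = (1361/π) × 0.903340 = 391.34 W/m².
— Configuration B (φ=-48.4°):
cos H₀ = −tan(-48.4°) tan(+12.300°) = 0.2456, H₀ = 1.3227 rad.
Bracket: H₀ sin φ sin δ + cos φ cos δ sin H₀ = 1.3227×-0.74780×0.21303 + 0.66393×0.97705×0.96938 = -0.210711 + 0.628830 = 0.418119.
Q̄ = (S₀/π) × [bracket] = (1361/π) × 0.418119 = 181.14 W/m².
Ratio Q̄_A / Q̄_B = 391.34 / 181.14 = 2.160.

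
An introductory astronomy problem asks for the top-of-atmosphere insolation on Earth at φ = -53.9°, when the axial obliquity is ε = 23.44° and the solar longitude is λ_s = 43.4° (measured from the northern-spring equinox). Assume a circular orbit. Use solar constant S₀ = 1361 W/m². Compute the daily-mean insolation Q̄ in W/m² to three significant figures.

Q̄ ≈ 114 W/m²

Solar declination: sin δ = sin ε · sin λ_s = sin 23.44° × sin 43.4° = 0.27332, so δ = +15.862°.
cos H₀ = −tan(-53.9°) tan(+15.862°) = 0.3896, H₀ = 1.1706 rad.
Bracket: H₀ sin φ sin δ + cos φ cos δ sin H₀ = 1.1706×-0.80799×0.27332 + 0.58920×0.96192×0.92097 = -0.258515 + 0.521972 = 0.263457.
Q̄ = (S₀/π) × [bracket] = (1361/π) × 0.263457 = 114.1 W/m².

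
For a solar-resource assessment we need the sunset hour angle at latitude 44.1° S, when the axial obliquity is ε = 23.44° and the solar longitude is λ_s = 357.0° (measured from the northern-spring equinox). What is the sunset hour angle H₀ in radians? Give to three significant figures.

Solar declination: sin δ = sin ε · sin λ_s = sin 23.44° × sin 357.0° = -0.02082, so δ = -1.193°.
cos H₀ = −tan φ · tan δ = −tan(-44.1°) × tan(-1.193°) = -0.0202, so H₀ = 1.5910 rad = 91.16°.

H₀ = 1.59 rad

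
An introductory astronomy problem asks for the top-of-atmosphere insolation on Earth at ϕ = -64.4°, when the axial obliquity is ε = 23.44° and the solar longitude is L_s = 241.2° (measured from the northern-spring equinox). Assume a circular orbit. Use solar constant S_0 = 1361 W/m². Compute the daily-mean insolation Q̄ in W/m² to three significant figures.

Q̄ ≈ 446 W/m²

Solar declination: sin δ = sin ε · sin L_s = sin 23.44° × sin 241.2° = -0.34858, so δ = -20.401°.
cos h₀ = −tan(-64.4°) tan(-20.401°) = -0.7762, h₀ = 2.4595 rad.
Bracket: h₀ sin ϕ sin δ + cos ϕ cos δ sin h₀ = 2.4595×-0.90183×-0.34858 + 0.43209×0.93728×0.63044 = 0.773168 + 0.255321 = 1.028489.
Q̄ = (S_0/π) × [bracket] = (1361/π) × 1.028489 = 445.6 W/m².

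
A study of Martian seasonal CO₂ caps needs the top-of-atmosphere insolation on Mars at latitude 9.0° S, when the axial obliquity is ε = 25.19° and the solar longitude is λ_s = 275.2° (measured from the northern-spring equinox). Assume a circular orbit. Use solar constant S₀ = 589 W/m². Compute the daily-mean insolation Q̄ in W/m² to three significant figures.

Solar declination: sin δ = sin ε · sin λ_s = sin 25.19° × sin 275.2° = -0.42387, so δ = -25.079°.
cos H₀ = −tan(-9.0°) tan(-25.079°) = -0.0741, H₀ = 1.6450 rad.
Bracket: H₀ sin φ sin δ + cos φ cos δ sin H₀ = 1.6450×-0.15643×-0.42387 + 0.98769×0.90572×0.99725 = 0.109073 + 0.892111 = 1.001184.
Q̄ = (S₀/π) × [bracket] = (589/π) × 1.001184 = 187.7 W/m².

Q̄ ≈ 188 W/m²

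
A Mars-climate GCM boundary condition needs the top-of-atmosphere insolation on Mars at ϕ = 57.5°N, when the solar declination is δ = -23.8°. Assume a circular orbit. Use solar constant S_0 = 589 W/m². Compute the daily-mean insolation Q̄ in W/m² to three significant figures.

Q̄ ≈ 15.1 W/m²

cos h₀ = −tan(+57.5°) tan(-23.800°) = 0.6923, h₀ = 0.8061 rad.
Bracket: h₀ sin ϕ sin δ + cos ϕ cos δ sin h₀ = 0.8061×0.84339×-0.40355 + 0.53730×0.91496×0.72160 = -0.274356 + 0.354744 = 0.080388.
Q̄ = (S_0/π) × [bracket] = (589/π) × 0.080388 = 15.07 W/m².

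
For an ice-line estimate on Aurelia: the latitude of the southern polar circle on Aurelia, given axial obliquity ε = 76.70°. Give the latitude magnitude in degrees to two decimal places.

13.30°

The polar circle is the lowest latitude that experiences at least one full rotation of continuous darkness at the northern-summer solstice; it lies at |φ| = 90° − ε = 90° − 76.70° = 13.30°.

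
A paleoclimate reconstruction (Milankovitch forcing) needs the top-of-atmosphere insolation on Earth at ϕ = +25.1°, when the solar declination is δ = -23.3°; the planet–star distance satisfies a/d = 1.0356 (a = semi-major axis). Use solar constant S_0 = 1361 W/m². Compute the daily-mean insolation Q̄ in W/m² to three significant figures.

cos h₀ = −tan(+25.1°) tan(-23.300°) = 0.2017, h₀ = 1.3677 rad.
Bracket: h₀ sin ϕ sin δ + cos ϕ cos δ sin h₀ = 1.3677×0.42420×-0.39555 + 0.90557×0.91845×0.97944 = -0.229490 + 0.814621 = 0.585131.
Inverse-square distance factor (a/d)² = 1.0356² = 1.072467.
Q̄ = (S_0/π) × 1.072467 × [bracket] = (1361/π) × 1.072467 × 0.585131 = 271.9 W/m².

Q̄ ≈ 272 W/m²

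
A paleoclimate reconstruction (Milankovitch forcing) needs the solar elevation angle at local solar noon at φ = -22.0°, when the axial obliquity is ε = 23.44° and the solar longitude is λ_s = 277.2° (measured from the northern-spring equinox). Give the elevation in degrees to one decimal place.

88.8°

Solar declination: sin δ = sin ε · sin λ_s = sin 23.44° × sin 277.2° = -0.39465, so δ = -23.244°.
At local noon the hour angle is zero, so the zenith angle equals |φ − δ| = |-22.0° − (-23.244°)| = 1.244°.
Elevation = 90° − 1.244° = 88.8°.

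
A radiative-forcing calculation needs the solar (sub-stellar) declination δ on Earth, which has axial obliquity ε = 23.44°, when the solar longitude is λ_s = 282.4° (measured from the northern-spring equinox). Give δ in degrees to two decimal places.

δ = -22.86°

sin δ = sin ε · sin λ_s = sin 23.44° × sin 282.4° = -0.388509.
δ = arcsin(-0.388509) = -22.86°.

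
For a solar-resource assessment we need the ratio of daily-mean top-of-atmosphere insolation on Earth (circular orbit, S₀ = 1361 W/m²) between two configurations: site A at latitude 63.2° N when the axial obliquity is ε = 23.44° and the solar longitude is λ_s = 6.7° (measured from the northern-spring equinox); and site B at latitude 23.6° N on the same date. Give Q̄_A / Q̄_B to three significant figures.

— Configuration A (φ=+63.2°):
Solar declination: sin δ = sin ε · sin λ_s = sin 23.44° × sin 6.7° = 0.04641, so δ = +2.660°.
cos H₀ = −tan(+63.2°) tan(+2.660°) = -0.0920, H₀ = 1.6629 rad.
Bracket: H₀ sin φ sin δ + cos φ cos δ sin H₀ = 1.6629×0.89259×0.04641 + 0.45088×0.99892×0.99576 = 0.068886 + 0.448483 = 0.517369.
Q̄ = (S₀/π) × [bracket] = (1361/π) × 0.517369 = 224.13 W/m².
— Configuration B (φ=+23.6°):
cos H₀ = −tan(+23.6°) tan(+2.660°) = -0.0203, H₀ = 1.5911 rad.
Bracket: H₀ sin φ sin δ + cos φ cos δ sin H₀ = 1.5911×0.40035×0.04641 + 0.91636×0.99892×0.99979 = 0.029563 + 0.915178 = 0.944741.
Q̄ = (S₀/π) × [bracket] = (1361/π) × 0.944741 = 409.28 W/m².
Ratio Q̄_A / Q̄_B = 224.13 / 409.28 = 0.5476.

Q̄_A / Q̄_B ≈ 0.548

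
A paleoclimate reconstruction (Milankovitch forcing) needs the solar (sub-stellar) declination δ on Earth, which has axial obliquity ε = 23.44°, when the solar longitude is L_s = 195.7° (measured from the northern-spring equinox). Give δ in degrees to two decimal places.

δ = -6.18°

sin δ = sin ε · sin L_s = sin 23.44° × sin 195.7° = -0.107642.
δ = arcsin(-0.107642) = -6.18°.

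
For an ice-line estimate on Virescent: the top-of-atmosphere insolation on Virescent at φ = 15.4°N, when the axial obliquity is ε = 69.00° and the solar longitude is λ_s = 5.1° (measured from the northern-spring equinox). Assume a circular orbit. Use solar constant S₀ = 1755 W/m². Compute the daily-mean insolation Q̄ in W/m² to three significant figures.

Q̄ ≈ 556 W/m²

Solar declination: sin δ = sin ε · sin λ_s = sin 69.00° × sin 5.1° = 0.08299, so δ = +4.760°.
cos H₀ = −tan(+15.4°) tan(+4.760°) = -0.0229, H₀ = 1.5937 rad.
Bracket: H₀ sin φ sin δ + cos φ cos δ sin H₀ = 1.5937×0.26556×0.08299 + 0.96410×0.99655×0.99974 = 0.035123 + 0.960524 = 0.995647.
Q̄ = (S₀/π) × [bracket] = (1755/π) × 0.995647 = 556.2 W/m².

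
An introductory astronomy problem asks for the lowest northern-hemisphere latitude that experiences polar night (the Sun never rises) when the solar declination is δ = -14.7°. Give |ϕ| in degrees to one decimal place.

Polar night requires cos h₀ = −tan ϕ tan δ ≥ 1, i.e. tan ϕ tan δ ≤ −1.
The boundary is |tan ϕ| · |tan δ| = 1, so |ϕ| = 90° − |δ| = 90° − 14.7° = 75.3° in the northern hemisphere.

|ϕ| = 75.3°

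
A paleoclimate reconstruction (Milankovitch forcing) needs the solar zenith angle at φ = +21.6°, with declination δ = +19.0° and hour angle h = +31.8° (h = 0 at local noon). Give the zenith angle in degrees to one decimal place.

θ_z = 29.9°

cos θ_z = sin φ sin δ + cos φ cos δ cos h = 0.119850 + 0.747158 = 0.867008.
θ_z = arccos(0.867008) = 29.9°.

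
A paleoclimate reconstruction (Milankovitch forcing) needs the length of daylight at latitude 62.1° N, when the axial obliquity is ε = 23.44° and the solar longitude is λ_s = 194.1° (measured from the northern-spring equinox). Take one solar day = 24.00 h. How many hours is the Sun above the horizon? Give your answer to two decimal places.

Solar declination: sin δ = sin ε · sin λ_s = sin 23.44° × sin 194.1° = -0.09691, so δ = -5.561°.
cos H₀ = −tan φ · tan δ = −tan(+62.1°) × tan(-5.561°) = 0.1839, so H₀ = 1.3859 rad = 79.40°.
Daylight = 2H₀/(2π) × 24.00 h = (1.3859/π) × 24.00 = 10.59 h.

10.59 h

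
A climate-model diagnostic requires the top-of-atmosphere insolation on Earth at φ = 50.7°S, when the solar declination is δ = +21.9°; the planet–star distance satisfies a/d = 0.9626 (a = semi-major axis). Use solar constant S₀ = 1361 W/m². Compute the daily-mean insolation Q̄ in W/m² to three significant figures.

cos H₀ = −tan(-50.7°) tan(+21.900°) = 0.4911, H₀ = 1.0574 rad.
Bracket: H₀ sin φ sin δ + cos φ cos δ sin H₀ = 1.0574×-0.77384×0.37299 + 0.63338×0.92784×0.87108 = -0.305202 + 0.511912 = 0.206710.
Inverse-square distance factor (a/d)² = 0.9626² = 0.926599.
Q̄ = (S₀/π) × 0.926599 × [bracket] = (1361/π) × 0.926599 × 0.206710 = 82.98 W/m².

Q̄ ≈ 83.0 W/m²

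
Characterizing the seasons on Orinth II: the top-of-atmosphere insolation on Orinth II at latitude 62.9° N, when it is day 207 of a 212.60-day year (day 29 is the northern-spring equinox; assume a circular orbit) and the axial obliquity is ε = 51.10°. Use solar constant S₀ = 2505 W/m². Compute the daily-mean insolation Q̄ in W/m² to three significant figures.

Solar longitude: λ_s = 360° × (207 − 29)/212.60 = 301.411°.
sin δ = sin 51.10° × sin 301.411° = -0.66419, so δ = -41.620°.
cos H₀ = −tan(+62.9°) tan(-41.620°) = 1.7362 ≥ 1 ⇒ polar night, H₀ = 0 and Q̄ = 0.

Q̄ ≈ 0.00 W/m²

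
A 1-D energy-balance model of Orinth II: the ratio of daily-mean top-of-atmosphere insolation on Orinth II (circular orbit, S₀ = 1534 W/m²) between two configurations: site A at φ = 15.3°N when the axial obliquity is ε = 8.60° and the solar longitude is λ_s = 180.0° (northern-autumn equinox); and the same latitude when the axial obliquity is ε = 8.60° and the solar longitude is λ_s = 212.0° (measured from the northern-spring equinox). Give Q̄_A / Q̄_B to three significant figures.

Q̄_A / Q̄_B ≈ 1.04

— Configuration A (φ=+15.3°):
Solar declination: sin δ = sin ε · sin λ_s = sin 8.60° × sin 180.0° = 0.00000, so δ = +0.000°.
cos H₀ = −tan(+15.3°) tan(+0.000°) = -0.0000, H₀ = 1.5708 rad.
Bracket: H₀ sin φ sin δ + cos φ cos δ sin H₀ = 1.5708×0.26387×0.00000 + 0.96456×1.00000×1.00000 = 0.000000 + 0.964560 = 0.964560.
Q̄ = (S₀/π) × [bracket] = (1534/π) × 0.964560 = 470.98 W/m².
— Configuration B (φ=+15.3°):
Solar declination: sin δ = sin ε · sin λ_s = sin 8.60° × sin 212.0° = -0.07924, so δ = -4.545°.
cos H₀ = −tan(+15.3°) tan(-4.545°) = 0.0217, H₀ = 1.5490 rad.
Bracket: H₀ sin φ sin δ + cos φ cos δ sin H₀ = 1.5490×0.26387×-0.07924 + 0.96456×0.99686×0.99976 = -0.032388 + 0.961301 = 0.928913.
Q̄ = (S₀/π) × [bracket] = (1534/π) × 0.928913 = 453.58 W/m².
Ratio Q̄_A / Q̄_B = 470.98 / 453.58 = 1.038.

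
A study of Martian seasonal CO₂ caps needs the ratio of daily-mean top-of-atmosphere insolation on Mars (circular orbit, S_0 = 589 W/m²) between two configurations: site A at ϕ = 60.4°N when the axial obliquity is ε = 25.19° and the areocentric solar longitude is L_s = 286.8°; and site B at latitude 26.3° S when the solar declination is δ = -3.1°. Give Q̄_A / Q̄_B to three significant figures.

Q̄_A / Q̄_B ≈ 0.0458

— Configuration A (ϕ=+60.4°):
sin δ = sin 25.19° × sin 286.8° = -0.40746, so δ = -24.045°.
cos h₀ = −tan(+60.4°) tan(-24.045°) = 0.7854, h₀ = 0.6674 rad.
Bracket: h₀ sin ϕ sin δ + cos ϕ cos δ sin h₀ = 0.6674×0.86949×-0.40746 + 0.49394×0.91323×0.61898 = -0.236448 + 0.279210 = 0.042762.
Q̄ = (S_0/π) × [bracket] = (589/π) × 0.042762 = 8.0172 W/m².
— Configuration B (ϕ=-26.3°):
cos h₀ = −tan(-26.3°) tan(-3.100°) = -0.0268, h₀ = 1.5976 rad.
Bracket: h₀ sin ϕ sin δ + cos ϕ cos δ sin h₀ = 1.5976×-0.44307×-0.05408 + 0.89649×0.99854×0.99964 = 0.038280 + 0.894859 = 0.933139.
Q̄ = (S_0/π) × [bracket] = (589/π) × 0.933139 = 174.95 W/m².
Ratio Q̄_A / Q̄_B = 8.0172 / 174.95 = 0.04583.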